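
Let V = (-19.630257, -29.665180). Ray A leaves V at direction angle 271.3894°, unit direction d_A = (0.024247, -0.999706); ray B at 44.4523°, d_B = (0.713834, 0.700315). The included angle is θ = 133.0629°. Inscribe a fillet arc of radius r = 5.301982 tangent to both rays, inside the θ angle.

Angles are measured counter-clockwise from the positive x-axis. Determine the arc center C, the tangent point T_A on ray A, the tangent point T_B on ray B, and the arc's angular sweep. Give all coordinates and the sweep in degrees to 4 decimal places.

bisector direction at 337.9209° = (0.926665,-0.375887)
center distance |VC| = r/sin(θ/2) = 5.301982/sin(66.5315°) = 5.780120
C = V + |VC|·bis = (-14.2740,-31.8379)
T_A = V + ((C−V)·d_A)·d_A = V + 2.3019·d_A = (-19.5744,-31.9664)
T_B = V + ((C−V)·d_B)·d_B = V + 2.3019·d_B = (-17.9871,-28.0531)
sweep = 180° − θ = 46.9371°

center=(-14.2740,-31.8379) T_A=(-19.5744,-31.9664) T_B=(-17.9871,-28.0531) sweep=46.9371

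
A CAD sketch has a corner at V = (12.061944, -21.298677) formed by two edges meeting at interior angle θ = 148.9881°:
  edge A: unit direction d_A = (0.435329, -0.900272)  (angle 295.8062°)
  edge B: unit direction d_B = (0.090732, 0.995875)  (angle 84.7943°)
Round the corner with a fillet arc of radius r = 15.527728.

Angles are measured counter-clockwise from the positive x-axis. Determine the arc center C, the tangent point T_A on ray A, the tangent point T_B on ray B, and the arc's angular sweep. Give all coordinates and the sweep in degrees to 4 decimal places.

center=(27.9165,-18.4173) T_A=(13.9373,-25.1770) T_B=(12.4528,-17.0085) sweep=31.0119

bisector direction at 10.3003° = (0.983884,0.178807)
center distance |VC| = r/sin(θ/2) = 15.527728/sin(74.4941°) = 16.114243
C = V + |VC|·bis = (27.9165,-18.4173)
T_A = V + ((C−V)·d_A)·d_A = V + 4.3080·d_A = (13.9373,-25.1770)
T_B = V + ((C−V)·d_B)·d_B = V + 4.3080·d_B = (12.4528,-17.0085)
sweep = 180° − θ = 31.0119°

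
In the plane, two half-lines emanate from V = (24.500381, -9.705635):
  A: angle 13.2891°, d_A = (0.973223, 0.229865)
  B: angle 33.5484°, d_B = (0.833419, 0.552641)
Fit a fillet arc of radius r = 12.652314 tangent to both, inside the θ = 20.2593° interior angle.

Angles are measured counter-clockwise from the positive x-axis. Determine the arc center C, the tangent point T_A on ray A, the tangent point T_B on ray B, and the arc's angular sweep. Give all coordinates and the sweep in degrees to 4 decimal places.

bisector direction at 23.4187° = (0.917625,0.397448)
center distance |VC| = r/sin(θ/2) = 12.652314/sin(10.1296°) = 71.938761
C = V + |VC|·bis = (90.5132,18.8863)
T_A = V + ((C−V)·d_A)·d_A = V + 70.8174·d_A = (93.4215,6.5728)
T_B = V + ((C−V)·d_B)·d_B = V + 70.8174·d_B = (83.5210,29.4310)
sweep = 180° − θ = 159.7407°

center=(90.5132,18.8863) T_A=(93.4215,6.5728) T_B=(83.5210,29.4310) sweep=159.7407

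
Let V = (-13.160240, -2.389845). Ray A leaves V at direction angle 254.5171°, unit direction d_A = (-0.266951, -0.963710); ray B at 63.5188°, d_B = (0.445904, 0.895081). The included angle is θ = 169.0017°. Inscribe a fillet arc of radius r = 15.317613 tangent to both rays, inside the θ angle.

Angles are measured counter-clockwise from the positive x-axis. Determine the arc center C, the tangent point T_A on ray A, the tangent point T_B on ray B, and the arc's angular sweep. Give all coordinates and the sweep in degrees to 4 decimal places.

center=(1.2078,-7.9001) T_A=(-13.5539,-3.8110) T_B=(-12.5027,-1.0699) sweep=10.9983

bisector direction at 339.0180° = (0.933693,-0.358075)
center distance |VC| = r/sin(θ/2) = 15.317613/sin(84.5008°) = 15.388436
C = V + |VC|·bis = (1.2078,-7.9001)
T_A = V + ((C−V)·d_A)·d_A = V + 1.4747·d_A = (-13.5539,-3.8110)
T_B = V + ((C−V)·d_B)·d_B = V + 1.4747·d_B = (-12.5027,-1.0699)
sweep = 180° − θ = 10.9983°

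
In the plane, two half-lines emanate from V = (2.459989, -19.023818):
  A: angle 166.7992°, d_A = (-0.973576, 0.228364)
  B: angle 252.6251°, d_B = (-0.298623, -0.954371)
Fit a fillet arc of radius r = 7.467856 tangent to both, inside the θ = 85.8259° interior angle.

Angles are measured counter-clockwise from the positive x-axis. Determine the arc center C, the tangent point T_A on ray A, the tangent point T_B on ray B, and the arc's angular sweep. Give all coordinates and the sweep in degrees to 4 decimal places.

bisector direction at 209.7122° = (-0.868526,-0.495643)
center distance |VC| = r/sin(θ/2) = 7.467856/sin(42.9130°) = 10.967844
C = V + |VC|·bis = (-7.0659,-24.4600)
T_A = V + ((C−V)·d_A)·d_A = V + 8.0327·d_A = (-5.3605,-17.1894)
T_B = V + ((C−V)·d_B)·d_B = V + 8.0327·d_B = (0.0612,-26.6900)
sweep = 180° − θ = 94.1741°

center=(-7.0659,-24.4600) T_A=(-5.3605,-17.1894) T_B=(0.0612,-26.6900) sweep=94.1741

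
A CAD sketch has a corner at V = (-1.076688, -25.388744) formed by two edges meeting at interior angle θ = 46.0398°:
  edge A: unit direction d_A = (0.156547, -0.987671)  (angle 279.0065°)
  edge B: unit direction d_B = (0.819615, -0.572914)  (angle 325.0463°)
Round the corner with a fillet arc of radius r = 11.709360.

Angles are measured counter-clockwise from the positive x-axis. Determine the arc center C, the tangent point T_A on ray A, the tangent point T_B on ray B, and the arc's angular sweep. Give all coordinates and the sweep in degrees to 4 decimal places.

bisector direction at 302.0264° = (0.530310,-0.847804)
center distance |VC| = r/sin(θ/2) = 11.709360/sin(23.0199°) = 29.943321
C = V + |VC|·bis = (14.8026,-50.7748)
T_A = V + ((C−V)·d_A)·d_A = V + 27.5589·d_A = (3.2376,-52.6079)
T_B = V + ((C−V)·d_B)·d_B = V + 27.5589·d_B = (21.5110,-41.1776)
sweep = 180° − θ = 133.9602°

center=(14.8026,-50.7748) T_A=(3.2376,-52.6079) T_B=(21.5110,-41.1776) sweep=133.9602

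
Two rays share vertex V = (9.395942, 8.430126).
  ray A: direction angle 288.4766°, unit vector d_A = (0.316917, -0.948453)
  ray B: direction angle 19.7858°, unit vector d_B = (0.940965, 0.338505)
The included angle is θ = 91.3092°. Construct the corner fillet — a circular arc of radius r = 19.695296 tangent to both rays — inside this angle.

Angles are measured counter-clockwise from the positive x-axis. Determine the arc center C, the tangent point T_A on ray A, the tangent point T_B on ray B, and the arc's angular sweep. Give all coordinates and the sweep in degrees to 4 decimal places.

bisector direction at 334.1312° = (0.899796,-0.436312)
center distance |VC| = r/sin(θ/2) = 19.695296/sin(45.6546°) = 27.540511
C = V + |VC|·bis = (34.1768,-3.5861)
T_A = V + ((C−V)·d_A)·d_A = V + 19.2503·d_A = (15.4967,-9.8279)
T_B = V + ((C−V)·d_B)·d_B = V + 19.2503·d_B = (27.5098,14.9465)
sweep = 180° − θ = 88.6908°

center=(34.1768,-3.5861) T_A=(15.4967,-9.8279) T_B=(27.5098,14.9465) sweep=88.6908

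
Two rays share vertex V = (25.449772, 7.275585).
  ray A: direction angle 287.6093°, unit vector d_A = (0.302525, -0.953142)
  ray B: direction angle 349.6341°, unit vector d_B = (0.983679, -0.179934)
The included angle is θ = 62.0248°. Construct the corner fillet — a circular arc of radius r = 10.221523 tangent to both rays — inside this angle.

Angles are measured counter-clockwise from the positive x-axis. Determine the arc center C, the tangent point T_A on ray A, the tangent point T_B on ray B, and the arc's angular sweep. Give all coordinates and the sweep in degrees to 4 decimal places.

bisector direction at 318.6217° = (0.750361,-0.661028)
center distance |VC| = r/sin(θ/2) = 10.221523/sin(31.0124°) = 19.839005
C = V + |VC|·bis = (40.3362,-5.8385)
T_A = V + ((C−V)·d_A)·d_A = V + 17.0031·d_A = (30.5936,-8.9308)
T_B = V + ((C−V)·d_B)·d_B = V + 17.0031·d_B = (42.1754,4.2161)
sweep = 180° − θ = 117.9752°

center=(40.3362,-5.8385) T_A=(30.5936,-8.9308) T_B=(42.1754,4.2161) sweep=117.9752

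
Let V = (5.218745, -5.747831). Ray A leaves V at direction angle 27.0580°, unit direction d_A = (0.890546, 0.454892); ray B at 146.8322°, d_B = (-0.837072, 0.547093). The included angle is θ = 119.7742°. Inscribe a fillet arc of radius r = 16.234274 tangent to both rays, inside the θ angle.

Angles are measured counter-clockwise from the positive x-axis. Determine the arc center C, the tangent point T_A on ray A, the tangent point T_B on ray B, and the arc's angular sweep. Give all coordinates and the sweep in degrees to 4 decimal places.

bisector direction at 86.9451° = (0.053293,0.998579)
center distance |VC| = r/sin(θ/2) = 16.234274/sin(59.8871°) = 18.767112
C = V + |VC|·bis = (6.2189,12.9926)
T_A = V + ((C−V)·d_A)·d_A = V + 9.4156·d_A = (13.6037,-1.4648)
T_B = V + ((C−V)·d_B)·d_B = V + 9.4156·d_B = (-2.6628,-0.5966)
sweep = 180° − θ = 60.2258°

center=(6.2189,12.9926) T_A=(13.6037,-1.4648) T_B=(-2.6628,-0.5966) sweep=60.2258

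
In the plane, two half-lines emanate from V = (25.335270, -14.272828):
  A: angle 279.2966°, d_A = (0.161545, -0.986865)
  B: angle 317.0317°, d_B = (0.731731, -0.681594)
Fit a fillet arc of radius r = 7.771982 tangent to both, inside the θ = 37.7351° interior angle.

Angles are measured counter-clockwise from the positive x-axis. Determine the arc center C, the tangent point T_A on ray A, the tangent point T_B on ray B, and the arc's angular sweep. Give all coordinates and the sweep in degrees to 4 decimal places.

bisector direction at 298.1642° = (0.471999,-0.881599)
center distance |VC| = r/sin(θ/2) = 7.771982/sin(18.8676°) = 24.033474
C = V + |VC|·bis = (36.6791,-35.4607)
T_A = V + ((C−V)·d_A)·d_A = V + 22.7421·d_A = (29.0092,-36.7162)
T_B = V + ((C−V)·d_B)·d_B = V + 22.7421·d_B = (41.9764,-29.7737)
sweep = 180° − θ = 142.2649°

center=(36.6791,-35.4607) T_A=(29.0092,-36.7162) T_B=(41.9764,-29.7737) sweep=142.2649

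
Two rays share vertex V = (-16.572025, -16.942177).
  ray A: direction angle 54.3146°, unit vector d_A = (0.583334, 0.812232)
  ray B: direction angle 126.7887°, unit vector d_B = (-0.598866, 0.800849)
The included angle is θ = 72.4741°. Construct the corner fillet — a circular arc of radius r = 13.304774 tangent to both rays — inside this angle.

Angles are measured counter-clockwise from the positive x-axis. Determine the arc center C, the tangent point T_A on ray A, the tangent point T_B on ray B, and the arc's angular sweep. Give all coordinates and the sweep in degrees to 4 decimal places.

bisector direction at 90.5516° = (-0.009628,0.999954)
center distance |VC| = r/sin(θ/2) = 13.304774/sin(36.2371°) = 22.507458
C = V + |VC|·bis = (-16.7887,5.5642)
T_A = V + ((C−V)·d_A)·d_A = V + 18.1540·d_A = (-5.9822,-2.1969)
T_B = V + ((C−V)·d_B)·d_B = V + 18.1540·d_B = (-27.4438,-2.4035)
sweep = 180° − θ = 107.5259°

center=(-16.7887,5.5642) T_A=(-5.9822,-2.1969) T_B=(-27.4438,-2.4035) sweep=107.5259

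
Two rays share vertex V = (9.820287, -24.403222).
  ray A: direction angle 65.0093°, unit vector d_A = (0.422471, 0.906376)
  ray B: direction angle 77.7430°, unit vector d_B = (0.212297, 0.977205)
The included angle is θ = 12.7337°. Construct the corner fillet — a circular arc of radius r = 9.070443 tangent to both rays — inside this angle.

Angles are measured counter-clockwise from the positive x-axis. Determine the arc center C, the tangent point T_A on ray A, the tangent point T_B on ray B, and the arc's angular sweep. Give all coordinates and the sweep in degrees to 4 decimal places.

center=(35.9415,53.1075) T_A=(44.1627,49.2755) T_B=(27.0778,55.0332) sweep=167.2663

bisector direction at 71.3761° = (0.319354,0.947636)
center distance |VC| = r/sin(θ/2) = 9.070443/sin(6.3669°) = 81.793854
C = V + |VC|·bis = (35.9415,53.1075)
T_A = V + ((C−V)·d_A)·d_A = V + 81.2894·d_A = (44.1627,49.2755)
T_B = V + ((C−V)·d_B)·d_B = V + 81.2894·d_B = (27.0778,55.0332)
sweep = 180° − θ = 167.2663°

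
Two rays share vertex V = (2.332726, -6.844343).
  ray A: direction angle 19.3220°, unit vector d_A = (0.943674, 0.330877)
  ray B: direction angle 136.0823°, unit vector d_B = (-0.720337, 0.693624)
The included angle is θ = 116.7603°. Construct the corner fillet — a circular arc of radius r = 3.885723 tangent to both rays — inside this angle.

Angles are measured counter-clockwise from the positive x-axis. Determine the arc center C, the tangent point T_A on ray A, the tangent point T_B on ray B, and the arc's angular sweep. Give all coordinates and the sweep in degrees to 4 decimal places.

bisector direction at 77.7022° = (0.212994,0.977054)
center distance |VC| = r/sin(θ/2) = 3.885723/sin(58.3802°) = 4.563143
C = V + |VC|·bis = (3.3046,-2.3859)
T_A = V + ((C−V)·d_A)·d_A = V + 2.3924·d_A = (4.5903,-6.0528)
T_B = V + ((C−V)·d_B)·d_B = V + 2.3924·d_B = (0.6094,-5.1849)
sweep = 180° − θ = 63.2397°

center=(3.3046,-2.3859) T_A=(4.5903,-6.0528) T_B=(0.6094,-5.1849) sweep=63.2397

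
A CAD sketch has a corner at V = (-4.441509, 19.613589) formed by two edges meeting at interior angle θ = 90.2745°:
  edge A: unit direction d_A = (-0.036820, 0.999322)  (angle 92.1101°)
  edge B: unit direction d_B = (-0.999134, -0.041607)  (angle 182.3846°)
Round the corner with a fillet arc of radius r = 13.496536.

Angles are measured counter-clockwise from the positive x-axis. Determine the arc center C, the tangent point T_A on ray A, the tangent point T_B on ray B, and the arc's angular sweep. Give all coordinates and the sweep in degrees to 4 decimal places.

bisector direction at 137.2474° = (-0.734291,0.678835)
center distance |VC| = r/sin(θ/2) = 13.496536/sin(45.1373°) = 19.041426
C = V + |VC|·bis = (-18.4235,32.5396)
T_A = V + ((C−V)·d_A)·d_A = V + 13.4320·d_A = (-4.9361,33.0365)
T_B = V + ((C−V)·d_B)·d_B = V + 13.4320·d_B = (-17.8619,19.0547)
sweep = 180° − θ = 89.7255°

center=(-18.4235,32.5396) T_A=(-4.9361,33.0365) T_B=(-17.8619,19.0547) sweep=89.7255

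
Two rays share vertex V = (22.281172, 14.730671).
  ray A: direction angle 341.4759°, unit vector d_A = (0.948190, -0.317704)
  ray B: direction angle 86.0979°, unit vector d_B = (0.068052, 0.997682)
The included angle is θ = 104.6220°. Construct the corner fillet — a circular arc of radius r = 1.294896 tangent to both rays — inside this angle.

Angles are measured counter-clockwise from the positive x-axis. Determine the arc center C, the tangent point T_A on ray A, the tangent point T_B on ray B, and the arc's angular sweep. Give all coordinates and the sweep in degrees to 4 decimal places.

center=(23.6411,15.6406) T_A=(23.2298,14.4128) T_B=(22.3493,15.7288) sweep=75.3780

bisector direction at 33.7869° = (0.831112,0.556106)
center distance |VC| = r/sin(θ/2) = 1.294896/sin(52.3110°) = 1.636331
C = V + |VC|·bis = (23.6411,15.6406)
T_A = V + ((C−V)·d_A)·d_A = V + 1.0004·d_A = (23.2298,14.4128)
T_B = V + ((C−V)·d_B)·d_B = V + 1.0004·d_B = (22.3493,15.7288)
sweep = 180° − θ = 75.3780°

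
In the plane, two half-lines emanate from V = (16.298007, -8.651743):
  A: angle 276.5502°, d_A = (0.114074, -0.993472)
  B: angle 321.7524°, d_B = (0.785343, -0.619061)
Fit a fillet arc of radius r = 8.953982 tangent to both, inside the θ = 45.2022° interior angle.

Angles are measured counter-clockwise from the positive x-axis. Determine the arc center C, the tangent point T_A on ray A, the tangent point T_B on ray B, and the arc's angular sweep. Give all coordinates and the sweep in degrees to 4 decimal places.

center=(27.6472,-28.9993) T_A=(18.7517,-30.0207) T_B=(33.1903,-21.9674) sweep=134.7978

bisector direction at 299.1513° = (0.487118,-0.873336)
center distance |VC| = r/sin(θ/2) = 8.953982/sin(22.6011°) = 23.298668
C = V + |VC|·bis = (27.6472,-28.9993)
T_A = V + ((C−V)·d_A)·d_A = V + 21.5094·d_A = (18.7517,-30.0207)
T_B = V + ((C−V)·d_B)·d_B = V + 21.5094·d_B = (33.1903,-21.9674)
sweep = 180° − θ = 134.7978°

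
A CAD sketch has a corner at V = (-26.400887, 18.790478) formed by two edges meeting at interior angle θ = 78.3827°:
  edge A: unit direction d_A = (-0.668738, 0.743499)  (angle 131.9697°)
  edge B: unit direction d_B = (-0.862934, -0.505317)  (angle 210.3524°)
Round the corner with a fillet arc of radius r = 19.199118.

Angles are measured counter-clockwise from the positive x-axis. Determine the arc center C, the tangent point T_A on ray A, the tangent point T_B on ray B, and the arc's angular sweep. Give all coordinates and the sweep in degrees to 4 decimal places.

center=(-56.4226,23.4590) T_A=(-42.1481,36.2982) T_B=(-46.7210,6.8914) sweep=101.6173

bisector direction at 171.1610° = (-0.988124,0.153658)
center distance |VC| = r/sin(θ/2) = 19.199118/sin(39.1913°) = 30.382567
C = V + |VC|·bis = (-56.4226,23.4590)
T_A = V + ((C−V)·d_A)·d_A = V + 23.5477·d_A = (-42.1481,36.2982)
T_B = V + ((C−V)·d_B)·d_B = V + 23.5477·d_B = (-46.7210,6.8914)
sweep = 180° − θ = 101.6173°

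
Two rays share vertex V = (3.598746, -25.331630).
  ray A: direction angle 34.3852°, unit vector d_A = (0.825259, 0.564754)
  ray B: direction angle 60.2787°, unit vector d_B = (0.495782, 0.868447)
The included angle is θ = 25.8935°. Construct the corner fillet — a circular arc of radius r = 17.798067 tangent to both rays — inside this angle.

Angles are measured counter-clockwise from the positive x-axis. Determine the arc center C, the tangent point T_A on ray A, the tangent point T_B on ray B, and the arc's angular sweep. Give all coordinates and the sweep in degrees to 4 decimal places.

center=(57.4389,33.0797) T_A=(67.4904,18.3917) T_B=(41.9822,41.9036) sweep=154.1065

bisector direction at 47.3319° = (0.677750,0.735293)
center distance |VC| = r/sin(θ/2) = 17.798067/sin(12.9467°) = 79.439559
C = V + |VC|·bis = (57.4389,33.0797)
T_A = V + ((C−V)·d_A)·d_A = V + 77.4201·d_A = (67.4904,18.3917)
T_B = V + ((C−V)·d_B)·d_B = V + 77.4201·d_B = (41.9822,41.9036)
sweep = 180° − θ = 154.1065°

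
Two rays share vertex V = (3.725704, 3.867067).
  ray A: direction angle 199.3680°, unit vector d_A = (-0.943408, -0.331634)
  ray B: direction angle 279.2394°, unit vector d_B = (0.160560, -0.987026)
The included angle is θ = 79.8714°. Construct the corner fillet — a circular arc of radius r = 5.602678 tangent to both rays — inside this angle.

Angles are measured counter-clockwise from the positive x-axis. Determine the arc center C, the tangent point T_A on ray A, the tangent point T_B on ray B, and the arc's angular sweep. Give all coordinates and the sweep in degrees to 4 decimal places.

center=(-0.7298,-3.6379) T_A=(-2.5878,1.6477) T_B=(4.8002,-2.7384) sweep=100.1286

bisector direction at 239.3037° = (-0.510487,-0.859885)
center distance |VC| = r/sin(θ/2) = 5.602678/sin(39.9357°) = 8.727898
C = V + |VC|·bis = (-0.7298,-3.6379)
T_A = V + ((C−V)·d_A)·d_A = V + 6.6922·d_A = (-2.5878,1.6477)
T_B = V + ((C−V)·d_B)·d_B = V + 6.6922·d_B = (4.8002,-2.7384)
sweep = 180° − θ = 100.1286°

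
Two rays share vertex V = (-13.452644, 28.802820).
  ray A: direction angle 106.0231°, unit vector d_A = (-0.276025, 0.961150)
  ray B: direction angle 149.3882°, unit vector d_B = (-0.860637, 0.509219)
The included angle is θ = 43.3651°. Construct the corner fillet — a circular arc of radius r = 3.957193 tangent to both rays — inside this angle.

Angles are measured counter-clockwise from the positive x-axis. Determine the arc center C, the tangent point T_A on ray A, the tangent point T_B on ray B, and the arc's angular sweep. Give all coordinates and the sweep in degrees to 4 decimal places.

bisector direction at 127.7056° = (-0.611605,0.791163)
center distance |VC| = r/sin(θ/2) = 3.957193/sin(21.6825°) = 10.710639
C = V + |VC|·bis = (-20.0033,37.2767)
T_A = V + ((C−V)·d_A)·d_A = V + 9.9528·d_A = (-16.1999,38.3690)
T_B = V + ((C−V)·d_B)·d_B = V + 9.9528·d_B = (-22.0184,33.8710)
sweep = 180° − θ = 136.6349°

center=(-20.0033,37.2767) T_A=(-16.1999,38.3690) T_B=(-22.0184,33.8710) sweep=136.6349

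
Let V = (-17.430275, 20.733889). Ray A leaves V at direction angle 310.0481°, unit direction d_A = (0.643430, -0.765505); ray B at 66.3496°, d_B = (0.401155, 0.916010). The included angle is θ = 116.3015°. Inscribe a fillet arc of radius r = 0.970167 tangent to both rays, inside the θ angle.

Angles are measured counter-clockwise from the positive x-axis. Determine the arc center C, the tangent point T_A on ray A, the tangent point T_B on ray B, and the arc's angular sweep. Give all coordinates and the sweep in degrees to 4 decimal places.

bisector direction at 8.1988° = (0.989779,0.142609)
center distance |VC| = r/sin(θ/2) = 0.970167/sin(58.1508°) = 1.142126
C = V + |VC|·bis = (-16.2998,20.8968)
T_A = V + ((C−V)·d_A)·d_A = V + 0.6027·d_A = (-17.0425,20.2725)
T_B = V + ((C−V)·d_B)·d_B = V + 0.6027·d_B = (-17.1885,21.2860)
sweep = 180° − θ = 63.6985°

center=(-16.2998,20.8968) T_A=(-17.0425,20.2725) T_B=(-17.1885,21.2860) sweep=63.6985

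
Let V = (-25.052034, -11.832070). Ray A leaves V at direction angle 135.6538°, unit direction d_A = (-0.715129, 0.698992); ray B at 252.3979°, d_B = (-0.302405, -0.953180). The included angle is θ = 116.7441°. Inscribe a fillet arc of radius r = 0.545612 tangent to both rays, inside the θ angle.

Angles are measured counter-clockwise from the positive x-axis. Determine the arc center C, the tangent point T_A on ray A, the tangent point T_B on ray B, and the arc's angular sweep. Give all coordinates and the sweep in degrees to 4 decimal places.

bisector direction at 194.0258° = (-0.970186,-0.242360)
center distance |VC| = r/sin(θ/2) = 0.545612/sin(58.3721°) = 0.640787
C = V + |VC|·bis = (-25.6737,-11.9874)
T_A = V + ((C−V)·d_A)·d_A = V + 0.3360·d_A = (-25.2923,-11.5972)
T_B = V + ((C−V)·d_B)·d_B = V + 0.3360·d_B = (-25.1537,-12.1524)
sweep = 180° − θ = 63.2559°

center=(-25.6737,-11.9874) T_A=(-25.2923,-11.5972) T_B=(-25.1537,-12.1524) sweep=63.2559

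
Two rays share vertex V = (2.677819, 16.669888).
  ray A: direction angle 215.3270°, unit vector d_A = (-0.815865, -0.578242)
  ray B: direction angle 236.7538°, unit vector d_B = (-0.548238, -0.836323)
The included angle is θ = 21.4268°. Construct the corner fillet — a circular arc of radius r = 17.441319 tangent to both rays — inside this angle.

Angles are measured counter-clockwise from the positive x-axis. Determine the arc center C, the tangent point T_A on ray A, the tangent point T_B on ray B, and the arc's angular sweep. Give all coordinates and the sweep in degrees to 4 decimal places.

center=(-62.4494,-50.8665) T_A=(-72.5347,-36.6367) T_B=(-47.8628,-60.4285) sweep=158.5732

bisector direction at 226.0404° = (-0.694151,-0.719829)
center distance |VC| = r/sin(θ/2) = 17.441319/sin(10.7134°) = 93.822781
C = V + |VC|·bis = (-62.4494,-50.8665)
T_A = V + ((C−V)·d_A)·d_A = V + 92.1874·d_A = (-72.5347,-36.6367)
T_B = V + ((C−V)·d_B)·d_B = V + 92.1874·d_B = (-47.8628,-60.4285)
sweep = 180° − θ = 158.5732°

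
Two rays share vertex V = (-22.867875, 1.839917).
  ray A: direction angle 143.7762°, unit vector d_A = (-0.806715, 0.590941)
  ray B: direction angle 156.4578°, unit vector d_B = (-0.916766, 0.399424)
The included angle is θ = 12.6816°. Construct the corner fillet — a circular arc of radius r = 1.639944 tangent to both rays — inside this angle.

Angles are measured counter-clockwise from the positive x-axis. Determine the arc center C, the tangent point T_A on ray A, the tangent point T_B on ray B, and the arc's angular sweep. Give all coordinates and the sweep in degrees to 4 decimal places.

center=(-35.7425,9.2381) T_A=(-34.7734,10.5611) T_B=(-36.3976,7.7346) sweep=167.3184

bisector direction at 150.1170° = (-0.867045,0.498231)
center distance |VC| = r/sin(θ/2) = 1.639944/sin(6.3408°) = 14.848906
C = V + |VC|·bis = (-35.7425,9.2381)
T_A = V + ((C−V)·d_A)·d_A = V + 14.7581·d_A = (-34.7734,10.5611)
T_B = V + ((C−V)·d_B)·d_B = V + 14.7581·d_B = (-36.3976,7.7346)
sweep = 180° − θ = 167.3184°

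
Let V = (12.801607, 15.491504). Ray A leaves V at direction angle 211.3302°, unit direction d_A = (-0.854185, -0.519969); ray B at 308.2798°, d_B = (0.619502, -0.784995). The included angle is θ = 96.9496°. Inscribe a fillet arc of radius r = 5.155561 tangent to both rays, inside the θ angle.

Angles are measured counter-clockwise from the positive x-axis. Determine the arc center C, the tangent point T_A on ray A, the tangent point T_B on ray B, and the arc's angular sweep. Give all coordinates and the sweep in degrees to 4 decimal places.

bisector direction at 259.8050° = (-0.176999,-0.984211)
center distance |VC| = r/sin(θ/2) = 5.155561/sin(48.4748°) = 6.886346
C = V + |VC|·bis = (11.5827,8.7139)
T_A = V + ((C−V)·d_A)·d_A = V + 4.5653·d_A = (8.9020,13.1177)
T_B = V + ((C−V)·d_B)·d_B = V + 4.5653·d_B = (15.6298,11.9078)
sweep = 180° − θ = 83.0504°

center=(11.5827,8.7139) T_A=(8.9020,13.1177) T_B=(15.6298,11.9078) sweep=83.0504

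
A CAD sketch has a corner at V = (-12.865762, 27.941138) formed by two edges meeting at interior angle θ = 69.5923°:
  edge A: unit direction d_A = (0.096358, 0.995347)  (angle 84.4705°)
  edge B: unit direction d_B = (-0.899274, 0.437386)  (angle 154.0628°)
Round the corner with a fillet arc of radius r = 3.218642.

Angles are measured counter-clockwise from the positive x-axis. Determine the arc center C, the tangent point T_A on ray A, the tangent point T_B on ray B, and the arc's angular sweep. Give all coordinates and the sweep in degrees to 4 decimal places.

bisector direction at 119.2666° = (-0.488875,0.872354)
center distance |VC| = r/sin(θ/2) = 3.218642/sin(34.7961°) = 5.640226
C = V + |VC|·bis = (-15.6231,32.8614)
T_A = V + ((C−V)·d_A)·d_A = V + 4.6317·d_A = (-12.4195,32.5513)
T_B = V + ((C−V)·d_B)·d_B = V + 4.6317·d_B = (-17.0309,29.9670)
sweep = 180° − θ = 110.4077°

center=(-15.6231,32.8614) T_A=(-12.4195,32.5513) T_B=(-17.0309,29.9670) sweep=110.4077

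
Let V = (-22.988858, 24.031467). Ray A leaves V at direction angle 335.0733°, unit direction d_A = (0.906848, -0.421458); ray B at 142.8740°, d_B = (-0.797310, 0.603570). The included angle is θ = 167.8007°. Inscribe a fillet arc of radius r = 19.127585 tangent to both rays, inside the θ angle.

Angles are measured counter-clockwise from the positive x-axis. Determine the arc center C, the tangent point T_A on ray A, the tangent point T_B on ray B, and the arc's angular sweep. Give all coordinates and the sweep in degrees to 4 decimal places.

bisector direction at 58.9737° = (0.515432,0.856930)
center distance |VC| = r/sin(θ/2) = 19.127585/sin(83.9004°) = 19.236491
C = V + |VC|·bis = (-13.0738,40.5158)
T_A = V + ((C−V)·d_A)·d_A = V + 2.0440·d_A = (-21.1352,23.1700)
T_B = V + ((C−V)·d_B)·d_B = V + 2.0440·d_B = (-24.6186,25.2652)
sweep = 180° − θ = 12.1993°

center=(-13.0738,40.5158) T_A=(-21.1352,23.1700) T_B=(-24.6186,25.2652) sweep=12.1993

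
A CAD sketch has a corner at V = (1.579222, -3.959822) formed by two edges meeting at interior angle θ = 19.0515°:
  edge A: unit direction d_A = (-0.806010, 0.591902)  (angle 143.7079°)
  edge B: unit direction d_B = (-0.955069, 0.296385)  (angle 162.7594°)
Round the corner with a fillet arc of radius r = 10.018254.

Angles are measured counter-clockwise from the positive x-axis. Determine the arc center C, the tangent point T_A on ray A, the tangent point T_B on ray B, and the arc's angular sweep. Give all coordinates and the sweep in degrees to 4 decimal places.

bisector direction at 153.2337° = (-0.892850,0.450353)
center distance |VC| = r/sin(θ/2) = 10.018254/sin(9.5258°) = 60.536604
C = V + |VC|·bis = (-52.4709,23.3030)
T_A = V + ((C−V)·d_A)·d_A = V + 59.7019·d_A = (-46.5411,31.3778)
T_B = V + ((C−V)·d_B)·d_B = V + 59.7019·d_B = (-55.4402,13.7349)
sweep = 180° − θ = 160.9485°

center=(-52.4709,23.3030) T_A=(-46.5411,31.3778) T_B=(-55.4402,13.7349) sweep=160.9485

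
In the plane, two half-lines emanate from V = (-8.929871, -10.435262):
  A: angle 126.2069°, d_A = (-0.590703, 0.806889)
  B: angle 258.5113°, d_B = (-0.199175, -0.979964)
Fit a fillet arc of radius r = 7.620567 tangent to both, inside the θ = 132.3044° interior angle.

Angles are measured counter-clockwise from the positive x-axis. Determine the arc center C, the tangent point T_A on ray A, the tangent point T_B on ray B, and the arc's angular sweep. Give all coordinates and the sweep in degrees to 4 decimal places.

bisector direction at 192.3591° = (-0.976825,-0.214038)
center distance |VC| = r/sin(θ/2) = 7.620567/sin(66.1522°) = 8.331924
C = V + |VC|·bis = (-17.0687,-12.2186)
T_A = V + ((C−V)·d_A)·d_A = V + 3.3687·d_A = (-10.9198,-7.7171)
T_B = V + ((C−V)·d_B)·d_B = V + 3.3687·d_B = (-9.6008,-13.7364)
sweep = 180° − θ = 47.6956°

center=(-17.0687,-12.2186) T_A=(-10.9198,-7.7171) T_B=(-9.6008,-13.7364) sweep=47.6956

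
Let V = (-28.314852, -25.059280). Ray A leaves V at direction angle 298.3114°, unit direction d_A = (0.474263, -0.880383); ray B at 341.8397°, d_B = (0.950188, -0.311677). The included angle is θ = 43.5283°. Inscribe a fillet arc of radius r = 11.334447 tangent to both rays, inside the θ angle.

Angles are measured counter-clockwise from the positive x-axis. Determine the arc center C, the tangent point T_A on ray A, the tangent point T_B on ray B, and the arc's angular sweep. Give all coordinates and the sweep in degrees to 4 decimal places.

center=(-4.8720,-44.6775) T_A=(-14.8507,-50.0530) T_B=(-1.3393,-33.9077) sweep=136.4717

bisector direction at 320.0756° = (0.766891,-0.641777)
center distance |VC| = r/sin(θ/2) = 11.334447/sin(21.7642°) = 30.568636
C = V + |VC|·bis = (-4.8720,-44.6775)
T_A = V + ((C−V)·d_A)·d_A = V + 28.3896·d_A = (-14.8507,-50.0530)
T_B = V + ((C−V)·d_B)·d_B = V + 28.3896·d_B = (-1.3393,-33.9077)
sweep = 180° − θ = 136.4717°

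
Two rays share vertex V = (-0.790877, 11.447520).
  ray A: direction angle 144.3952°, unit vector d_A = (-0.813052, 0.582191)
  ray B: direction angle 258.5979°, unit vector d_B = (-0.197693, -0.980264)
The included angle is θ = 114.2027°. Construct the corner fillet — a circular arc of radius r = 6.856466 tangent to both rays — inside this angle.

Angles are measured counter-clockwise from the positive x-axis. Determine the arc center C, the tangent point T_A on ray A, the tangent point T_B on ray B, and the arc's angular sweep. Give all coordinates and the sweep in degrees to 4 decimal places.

center=(-8.3889,8.4551) T_A=(-4.3971,14.0298) T_B=(-1.6677,7.0996) sweep=65.7973

bisector direction at 201.4966° = (-0.930440,-0.366445)
center distance |VC| = r/sin(θ/2) = 6.856466/sin(57.1013°) = 8.166031
C = V + |VC|·bis = (-8.3889,8.4551)
T_A = V + ((C−V)·d_A)·d_A = V + 4.4354·d_A = (-4.3971,14.0298)
T_B = V + ((C−V)·d_B)·d_B = V + 4.4354·d_B = (-1.6677,7.0996)
sweep = 180° − θ = 65.7973°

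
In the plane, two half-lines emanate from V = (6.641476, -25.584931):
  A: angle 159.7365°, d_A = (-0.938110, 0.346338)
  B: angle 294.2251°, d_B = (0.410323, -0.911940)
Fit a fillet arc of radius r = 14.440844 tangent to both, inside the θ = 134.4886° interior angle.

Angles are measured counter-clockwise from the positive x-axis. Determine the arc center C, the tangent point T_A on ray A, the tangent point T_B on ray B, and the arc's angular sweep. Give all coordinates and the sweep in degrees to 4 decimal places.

center=(-4.0423,-37.0342) T_A=(0.9591,-23.4871) T_B=(9.1269,-31.1088) sweep=45.5114

bisector direction at 226.9808° = (-0.682243,-0.731125)
center distance |VC| = r/sin(θ/2) = 14.440844/sin(67.2443°) = 15.659761
C = V + |VC|·bis = (-4.0423,-37.0342)
T_A = V + ((C−V)·d_A)·d_A = V + 6.0572·d_A = (0.9591,-23.4871)
T_B = V + ((C−V)·d_B)·d_B = V + 6.0572·d_B = (9.1269,-31.1088)
sweep = 180° − θ = 45.5114°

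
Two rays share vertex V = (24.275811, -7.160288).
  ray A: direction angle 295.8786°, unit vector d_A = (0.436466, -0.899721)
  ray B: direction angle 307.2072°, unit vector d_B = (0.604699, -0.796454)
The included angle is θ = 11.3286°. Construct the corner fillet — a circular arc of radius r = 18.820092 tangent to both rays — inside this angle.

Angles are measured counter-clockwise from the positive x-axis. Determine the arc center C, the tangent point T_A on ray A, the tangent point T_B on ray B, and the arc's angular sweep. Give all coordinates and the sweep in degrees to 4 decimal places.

bisector direction at 301.5429° = (0.523137,-0.852249)
center distance |VC| = r/sin(θ/2) = 18.820092/sin(5.6643°) = 190.680281
C = V + |VC|·bis = (124.0277,-169.6673)
T_A = V + ((C−V)·d_A)·d_A = V + 189.7492·d_A = (107.0949,-177.8816)
T_B = V + ((C−V)·d_B)·d_B = V + 189.7492·d_B = (139.0170,-158.2868)
sweep = 180° − θ = 168.6714°

center=(124.0277,-169.6673) T_A=(107.0949,-177.8816) T_B=(139.0170,-158.2868) sweep=168.6714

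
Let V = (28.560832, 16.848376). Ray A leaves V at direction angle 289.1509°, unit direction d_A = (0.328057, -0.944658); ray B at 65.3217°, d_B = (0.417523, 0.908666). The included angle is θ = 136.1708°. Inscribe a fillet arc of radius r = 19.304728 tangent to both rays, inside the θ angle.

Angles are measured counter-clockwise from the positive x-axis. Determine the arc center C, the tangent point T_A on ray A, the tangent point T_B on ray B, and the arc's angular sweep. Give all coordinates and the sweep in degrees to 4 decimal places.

bisector direction at 357.2363° = (0.998837,-0.048217)
center distance |VC| = r/sin(θ/2) = 19.304728/sin(68.0854°) = 20.808312
C = V + |VC|·bis = (49.3449,15.8451)
T_A = V + ((C−V)·d_A)·d_A = V + 7.7662·d_A = (31.1086,9.5120)
T_B = V + ((C−V)·d_B)·d_B = V + 7.7662·d_B = (31.8034,23.9052)
sweep = 180° − θ = 43.8292°

center=(49.3449,15.8451) T_A=(31.1086,9.5120) T_B=(31.8034,23.9052) sweep=43.8292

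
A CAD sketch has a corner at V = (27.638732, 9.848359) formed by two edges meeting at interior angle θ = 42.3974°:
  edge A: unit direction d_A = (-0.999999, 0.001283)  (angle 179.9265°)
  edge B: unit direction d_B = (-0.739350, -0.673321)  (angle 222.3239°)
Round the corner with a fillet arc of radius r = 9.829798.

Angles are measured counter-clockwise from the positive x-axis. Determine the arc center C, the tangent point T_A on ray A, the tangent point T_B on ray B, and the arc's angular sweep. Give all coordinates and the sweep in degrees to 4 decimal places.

bisector direction at 201.1252° = (-0.932795,-0.360407)
center distance |VC| = r/sin(θ/2) = 9.829798/sin(21.1987°) = 27.183919
C = V + |VC|·bis = (2.2817,0.0511)
T_A = V + ((C−V)·d_A)·d_A = V + 25.3444·d_A = (2.2943,9.8809)
T_B = V + ((C−V)·d_B)·d_B = V + 25.3444·d_B = (8.9003,-7.2166)
sweep = 180° − θ = 137.6026°

center=(2.2817,0.0511) T_A=(2.2943,9.8809) T_B=(8.9003,-7.2166) sweep=137.6026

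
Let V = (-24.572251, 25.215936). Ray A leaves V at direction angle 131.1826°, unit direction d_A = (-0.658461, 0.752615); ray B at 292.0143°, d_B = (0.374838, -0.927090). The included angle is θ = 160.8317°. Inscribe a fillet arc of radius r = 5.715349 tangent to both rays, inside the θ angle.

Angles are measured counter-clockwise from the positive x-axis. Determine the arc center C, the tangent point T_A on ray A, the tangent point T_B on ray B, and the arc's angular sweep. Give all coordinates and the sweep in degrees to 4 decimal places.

center=(-29.5092,22.1789) T_A=(-25.2077,25.9422) T_B=(-24.2105,24.3212) sweep=19.1683

bisector direction at 211.5985° = (-0.851741,-0.523963)
center distance |VC| = r/sin(θ/2) = 5.715349/sin(80.4159°) = 5.796252
C = V + |VC|·bis = (-29.5092,22.1789)
T_A = V + ((C−V)·d_A)·d_A = V + 0.9651·d_A = (-25.2077,25.9422)
T_B = V + ((C−V)·d_B)·d_B = V + 0.9651·d_B = (-24.2105,24.3212)
sweep = 180° − θ = 19.1683°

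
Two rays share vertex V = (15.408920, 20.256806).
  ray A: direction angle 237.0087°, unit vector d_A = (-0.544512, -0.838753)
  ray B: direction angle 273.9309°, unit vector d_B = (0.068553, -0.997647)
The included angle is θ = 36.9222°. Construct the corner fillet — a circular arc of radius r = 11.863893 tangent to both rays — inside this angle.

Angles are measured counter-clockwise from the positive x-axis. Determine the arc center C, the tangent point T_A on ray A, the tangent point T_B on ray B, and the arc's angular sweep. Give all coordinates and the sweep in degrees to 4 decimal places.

center=(6.0092,-16.0105) T_A=(-3.9417,-9.5505) T_B=(17.8451,-15.1972) sweep=143.0778

bisector direction at 255.4698° = (-0.250890,-0.968016)
center distance |VC| = r/sin(θ/2) = 11.863893/sin(18.4611°) = 37.465627
C = V + |VC|·bis = (6.0092,-16.0105)
T_A = V + ((C−V)·d_A)·d_A = V + 35.5376·d_A = (-3.9417,-9.5505)
T_B = V + ((C−V)·d_B)·d_B = V + 35.5376·d_B = (17.8451,-15.1972)
sweep = 180° − θ = 143.0778°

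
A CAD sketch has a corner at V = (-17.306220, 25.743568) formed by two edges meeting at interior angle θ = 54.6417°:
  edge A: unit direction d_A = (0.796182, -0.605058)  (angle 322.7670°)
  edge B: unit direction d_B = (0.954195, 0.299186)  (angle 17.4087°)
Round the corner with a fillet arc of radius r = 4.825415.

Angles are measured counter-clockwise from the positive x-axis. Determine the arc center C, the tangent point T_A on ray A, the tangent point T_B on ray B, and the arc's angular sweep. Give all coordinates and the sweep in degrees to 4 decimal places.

center=(-6.9496,23.9338) T_A=(-9.8693,20.0919) T_B=(-8.3933,28.5382) sweep=125.3583

bisector direction at 350.0879° = (0.985073,-0.172138)
center distance |VC| = r/sin(θ/2) = 4.825415/sin(27.3209°) = 10.513508
C = V + |VC|·bis = (-6.9496,23.9338)
T_A = V + ((C−V)·d_A)·d_A = V + 9.3407·d_A = (-9.8693,20.0919)
T_B = V + ((C−V)·d_B)·d_B = V + 9.3407·d_B = (-8.3933,28.5382)
sweep = 180° − θ = 125.3583°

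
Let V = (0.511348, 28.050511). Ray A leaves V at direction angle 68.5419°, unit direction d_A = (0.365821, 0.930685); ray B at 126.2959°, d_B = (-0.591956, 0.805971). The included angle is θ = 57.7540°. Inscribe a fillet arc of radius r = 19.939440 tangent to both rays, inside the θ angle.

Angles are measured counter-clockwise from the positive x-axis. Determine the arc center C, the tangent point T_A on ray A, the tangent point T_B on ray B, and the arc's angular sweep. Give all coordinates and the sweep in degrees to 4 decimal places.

center=(-4.8199,68.9933) T_A=(13.7374,61.6990) T_B=(-20.8905,57.1900) sweep=122.2460

bisector direction at 97.4189° = (-0.129123,0.991629)
center distance |VC| = r/sin(θ/2) = 19.939440/sin(28.8770°) = 41.288390
C = V + |VC|·bis = (-4.8199,68.9933)
T_A = V + ((C−V)·d_A)·d_A = V + 36.1545·d_A = (13.7374,61.6990)
T_B = V + ((C−V)·d_B)·d_B = V + 36.1545·d_B = (-20.8905,57.1900)
sweep = 180° − θ = 122.2460°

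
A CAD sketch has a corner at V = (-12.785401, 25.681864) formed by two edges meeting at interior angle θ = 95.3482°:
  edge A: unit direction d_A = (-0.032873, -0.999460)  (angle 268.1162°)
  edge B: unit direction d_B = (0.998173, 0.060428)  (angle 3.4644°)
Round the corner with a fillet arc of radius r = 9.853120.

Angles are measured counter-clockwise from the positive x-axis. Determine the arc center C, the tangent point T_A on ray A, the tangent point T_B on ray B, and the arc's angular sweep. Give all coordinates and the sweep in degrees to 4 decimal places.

center=(-3.2326,16.3890) T_A=(-13.0804,16.7129) T_B=(-3.8280,26.2241) sweep=84.6518

bisector direction at 315.7903° = (0.716793,-0.697286)
center distance |VC| = r/sin(θ/2) = 9.853120/sin(47.6741°) = 13.327151
C = V + |VC|·bis = (-3.2326,16.3890)
T_A = V + ((C−V)·d_A)·d_A = V + 8.9738·d_A = (-13.0804,16.7129)
T_B = V + ((C−V)·d_B)·d_B = V + 8.9738·d_B = (-3.8280,26.2241)
sweep = 180° − θ = 84.6518°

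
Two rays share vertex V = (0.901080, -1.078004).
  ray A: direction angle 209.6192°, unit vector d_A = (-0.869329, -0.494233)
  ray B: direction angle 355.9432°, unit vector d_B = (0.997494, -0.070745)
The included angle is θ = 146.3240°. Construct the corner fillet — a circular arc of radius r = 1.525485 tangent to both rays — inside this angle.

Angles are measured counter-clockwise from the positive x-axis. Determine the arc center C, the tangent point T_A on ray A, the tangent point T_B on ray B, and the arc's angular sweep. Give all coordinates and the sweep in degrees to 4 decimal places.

bisector direction at 282.7812° = (0.221229,-0.975222)
center distance |VC| = r/sin(θ/2) = 1.525485/sin(73.1620°) = 1.593816
C = V + |VC|·bis = (1.2537,-2.6323)
T_A = V + ((C−V)·d_A)·d_A = V + 0.4617·d_A = (0.4997,-1.3062)
T_B = V + ((C−V)·d_B)·d_B = V + 0.4617·d_B = (1.3616,-1.1107)
sweep = 180° − θ = 33.6760°

center=(1.2537,-2.6323) T_A=(0.4997,-1.3062) T_B=(1.3616,-1.1107) sweep=33.6760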